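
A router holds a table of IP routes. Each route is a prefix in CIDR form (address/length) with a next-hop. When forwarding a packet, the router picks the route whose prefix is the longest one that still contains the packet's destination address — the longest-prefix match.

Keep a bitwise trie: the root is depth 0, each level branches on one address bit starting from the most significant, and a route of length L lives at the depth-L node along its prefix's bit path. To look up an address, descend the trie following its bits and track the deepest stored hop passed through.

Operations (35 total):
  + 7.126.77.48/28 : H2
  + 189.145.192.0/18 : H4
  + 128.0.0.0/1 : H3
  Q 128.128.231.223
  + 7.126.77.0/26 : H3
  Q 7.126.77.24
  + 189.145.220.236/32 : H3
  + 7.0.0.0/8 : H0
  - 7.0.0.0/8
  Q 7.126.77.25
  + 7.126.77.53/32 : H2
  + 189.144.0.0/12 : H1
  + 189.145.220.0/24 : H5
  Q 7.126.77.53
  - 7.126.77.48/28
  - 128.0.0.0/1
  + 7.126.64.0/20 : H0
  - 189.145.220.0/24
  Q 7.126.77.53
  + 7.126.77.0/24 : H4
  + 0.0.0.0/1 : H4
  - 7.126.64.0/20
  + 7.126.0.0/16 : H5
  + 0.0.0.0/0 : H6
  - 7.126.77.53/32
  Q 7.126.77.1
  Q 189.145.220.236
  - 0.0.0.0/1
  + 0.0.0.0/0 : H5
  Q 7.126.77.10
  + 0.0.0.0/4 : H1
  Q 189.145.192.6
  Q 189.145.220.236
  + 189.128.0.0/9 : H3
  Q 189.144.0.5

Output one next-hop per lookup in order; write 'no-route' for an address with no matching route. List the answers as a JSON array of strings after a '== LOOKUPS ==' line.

Process each operation:
  add 7.126.77.48/28 -> H2 at depth 28
  add 189.145.192.0/18 -> H4 at depth 18
  add 128.0.0.0/1 -> H3 at depth 1
  lookup 128.128.231.223: bits 10 walk d0:-→d1:H3→d2:- -> H3
  add 7.126.77.0/26 -> H3 at depth 26
  lookup 7.126.77.24: bits 00000111011111100100110100 walk d0:-→d1:-→d2:-→d3:-→d4:-→d5:-→d6:-→d7:-→d8:-→d9:-→d10:-→d11:-→d12:-→d13:-→d14:-→d15:-→d16:-→d17:-→d18:-→d19:-→d20:-→d21:-→d22:-→d23:-→d24:-→d25:-→d26:H3 -> H3
  add 189.145.220.236/32 -> H3 at depth 32
  add 7.0.0.0/8 -> H0 at depth 8
  - 7.0.0.0/8 clear@8
  lookup 7.126.77.25: bits 00000111011111100100110100 walk d0:-→d1:-→d2:-→d3:-→d4:-→d5:-→d6:-→d7:-→d8:-→d9:-→d10:-→d11:-→d12:-→d13:-→d14:-→d15:-→d16:-→d17:-→d18:-→d19:-→d20:-→d21:-→d22:-→d23:-→d24:-→d25:-→d26:H3 -> H3
  add 7.126.77.53/32 -> H2 at depth 32
  add 189.144.0.0/12 -> H1 at depth 12
  add 189.145.220.0/24 -> H5 at depth 24
  lookup 7.126.77.53: bits 00000111011111100100110100110101 walk d0:-→d1:-→d2:-→d3:-→d4:-→d5:-→d6:-→d7:-→d8:-→d9:-→d10:-→d11:-→d12:-→d13:-→d14:-→d15:-→d16:-→d17:-→d18:-→d19:-→d20:-→d21:-→d22:-→d23:-→d24:-→d25:-→d26:H3→d27:-→d28:H2→d29:-→d30:-→d31:-→d32:H2 -> H2
  - 7.126.77.48/28 clear@28
  - 128.0.0.0/1 clear@1
  add 7.126.64.0/20 -> H0 at depth 20
  - 189.145.220.0/24 clear@24
  lookup 7.126.77.53: bits 00000111011111100100110100110101 walk d0:-→d1:-→d2:-→d3:-→d4:-→d5:-→d6:-→d7:-→d8:-→d9:-→d10:-→d11:-→d12:-→d13:-→d14:-→d15:-→d16:-→d17:-→d18:-→d19:-→d20:H0→d21:-→d22:-→d23:-→d24:-→d25:-→d26:H3→d27:-→d28:-→d29:-→d30:-→d31:-→d32:H2 -> H2
  add 7.126.77.0/24 -> H4 at depth 24
  add 0.0.0.0/1 -> H4 at depth 1
  - 7.126.64.0/20 clear@20
  add 7.126.0.0/16 -> H5 at depth 16
  add 0.0.0.0/0 -> H6 at depth 0
  - 7.126.77.53/32 clear@32
  lookup 7.126.77.1: bits 00000111011111100100110100 walk d0:H6→d1:H4→d2:-→d3:-→d4:-→d5:-→d6:-→d7:-→d8:-→d9:-→d10:-→d11:-→d12:-→d13:-→d14:-→d15:-→d16:H5→d17:-→d18:-→d19:-→d20:-→d21:-→d22:-→d23:-→d24:H4→d25:-→d26:H3 -> H3
  lookup 189.145.220.236: bits 10111101100100011101110011101100 walk d0:H6→d1:-→d2:-→d3:-→d4:-→d5:-→d6:-→d7:-→d8:-→d9:-→d10:-→d11:-→d12:H1→d13:-→d14:-→d15:-→d16:-→d17:-→d18:H4→d19:-→d20:-→d21:-→d22:-→d23:-→d24:-→d25:-→d26:-→d27:-→d28:-→d29:-→d30:-→d31:-→d32:H3 -> H3
  - 0.0.0.0/1 clear@1
  add 0.0.0.0/0 -> H5 at depth 0
  lookup 7.126.77.10: bits 00000111011111100100110100 walk d0:H5→d1:-→d2:-→d3:-→d4:-→d5:-→d6:-→d7:-→d8:-→d9:-→d10:-→d11:-→d12:-→d13:-→d14:-→d15:-→d16:H5→d17:-→d18:-→d19:-→d20:-→d21:-→d22:-→d23:-→d24:H4→d25:-→d26:H3 -> H3
  add 0.0.0.0/4 -> H1 at depth 4
  lookup 189.145.192.6: bits 1011110110010001110 walk d0:H5→d1:-→d2:-→d3:-→d4:-→d5:-→d6:-→d7:-→d8:-→d9:-→d10:-→d11:-→d12:H1→d13:-→d14:-→d15:-→d16:-→d17:-→d18:H4→d19:- -> H4
  lookup 189.145.220.236: bits 10111101100100011101110011101100 walk d0:H5→d1:-→d2:-→d3:-→d4:-→d5:-→d6:-→d7:-→d8:-→d9:-→d10:-→d11:-→d12:H1→d13:-→d14:-→d15:-→d16:-→d17:-→d18:H4→d19:-→d20:-→d21:-→d22:-→d23:-→d24:-→d25:-→d26:-→d27:-→d28:-→d29:-→d30:-→d31:-→d32:H3 -> H3
  add 189.128.0.0/9 -> H3 at depth 9
  lookup 189.144.0.5: bits 101111011001000 walk d0:H5→d1:-→d2:-→d3:-→d4:-→d5:-→d6:-→d7:-→d8:-→d9:H3→d10:-→d11:-→d12:H1→d13:-→d14:-→d15:- -> H1

== LOOKUPS ==
["H3","H3","H3","H2","H2","H3","H3","H3","H4","H3","H1"]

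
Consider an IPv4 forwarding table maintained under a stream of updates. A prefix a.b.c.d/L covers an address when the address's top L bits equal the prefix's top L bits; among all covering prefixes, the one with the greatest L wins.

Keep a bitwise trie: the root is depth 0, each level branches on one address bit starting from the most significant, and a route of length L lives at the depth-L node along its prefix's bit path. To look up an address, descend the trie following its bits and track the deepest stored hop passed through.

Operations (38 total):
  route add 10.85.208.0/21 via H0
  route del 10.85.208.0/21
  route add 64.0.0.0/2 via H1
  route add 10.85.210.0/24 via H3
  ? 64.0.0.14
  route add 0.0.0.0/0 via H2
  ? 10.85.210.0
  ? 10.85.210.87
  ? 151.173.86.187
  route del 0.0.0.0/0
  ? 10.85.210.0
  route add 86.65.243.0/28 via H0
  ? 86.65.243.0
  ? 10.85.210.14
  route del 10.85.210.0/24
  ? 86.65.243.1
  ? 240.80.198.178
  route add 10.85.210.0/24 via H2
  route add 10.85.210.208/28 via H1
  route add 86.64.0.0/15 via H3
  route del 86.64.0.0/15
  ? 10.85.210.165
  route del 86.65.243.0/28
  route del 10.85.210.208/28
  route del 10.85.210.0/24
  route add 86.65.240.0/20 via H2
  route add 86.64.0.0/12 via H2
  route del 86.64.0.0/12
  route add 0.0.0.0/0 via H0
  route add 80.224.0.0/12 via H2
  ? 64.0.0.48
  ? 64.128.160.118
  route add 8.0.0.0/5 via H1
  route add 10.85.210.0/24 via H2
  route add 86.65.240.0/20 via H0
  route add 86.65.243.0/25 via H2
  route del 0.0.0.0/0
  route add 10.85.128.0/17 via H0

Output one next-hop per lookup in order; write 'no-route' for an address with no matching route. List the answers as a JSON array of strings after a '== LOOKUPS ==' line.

Process each operation:
  + 10.85.208.0/21 (H0) depth=21
  - 10.85.208.0/21 clear@21
  + 64.0.0.0/2 (H1) depth=2
  + 10.85.210.0/24 (H3) depth=24
  ? 64.0.0.14  path d0:-→d1:-→d2:H1  best=H1
  + 0.0.0.0/0 (H2) depth=0
  ? 10.85.210.0  path d0:H2→d1:-→d2:-→d3:-→d4:-→d5:-→d6:-→d7:-→d8:-→d9:-→d10:-→d11:-→d12:-→d13:-→d14:-→d15:-→d16:-→d17:-→d18:-→d19:-→d20:-→d21:-→d22:-→d23:-→d24:H3  best=H3
  ? 10.85.210.87  path d0:H2→d1:-→d2:-→d3:-→d4:-→d5:-→d6:-→d7:-→d8:-→d9:-→d10:-→d11:-→d12:-→d13:-→d14:-→d15:-→d16:-→d17:-→d18:-→d19:-→d20:-→d21:-→d22:-→d23:-→d24:H3  best=H3
  ? 151.173.86.187  path d0:H2  best=H2
  - 0.0.0.0/0 clear@0
  ? 10.85.210.0  path d0:-→d1:-→d2:-→d3:-→d4:-→d5:-→d6:-→d7:-→d8:-→d9:-→d10:-→d11:-→d12:-→d13:-→d14:-→d15:-→d16:-→d17:-→d18:-→d19:-→d20:-→d21:-→d22:-→d23:-→d24:H3  best=H3
  + 86.65.243.0/28 (H0) depth=28
  ? 86.65.243.0  path d0:-→d1:-→d2:H1→d3:-→d4:-→d5:-→d6:-→d7:-→d8:-→d9:-→d10:-→d11:-→d12:-→d13:-→d14:-→d15:-→d16:-→d17:-→d18:-→d19:-→d20:-→d21:-→d22:-→d23:-→d24:-→d25:-→d26:-→d27:-→d28:H0  best=H0
  ? 10.85.210.14  path d0:-→d1:-→d2:-→d3:-→d4:-→d5:-→d6:-→d7:-→d8:-→d9:-→d10:-→d11:-→d12:-→d13:-→d14:-→d15:-→d16:-→d17:-→d18:-→d19:-→d20:-→d21:-→d22:-→d23:-→d24:H3  best=H3
  - 10.85.210.0/24 clear@24
  ? 86.65.243.1  path d0:-→d1:-→d2:H1→d3:-→d4:-→d5:-→d6:-→d7:-→d8:-→d9:-→d10:-→d11:-→d12:-→d13:-→d14:-→d15:-→d16:-→d17:-→d18:-→d19:-→d20:-→d21:-→d22:-→d23:-→d24:-→d25:-→d26:-→d27:-→d28:H0  best=H0
  ? 240.80.198.178  path d0:-  best=no-route
  + 10.85.210.0/24 (H2) depth=24
  + 10.85.210.208/28 (H1) depth=28
  + 86.64.0.0/15 (H3) depth=15
  - 86.64.0.0/15 clear@15
  ? 10.85.210.165  path d0:-→d1:-→d2:-→d3:-→d4:-→d5:-→d6:-→d7:-→d8:-→d9:-→d10:-→d11:-→d12:-→d13:-→d14:-→d15:-→d16:-→d17:-→d18:-→d19:-→d20:-→d21:-→d22:-→d23:-→d24:H2→d25:-  best=H2
  - 86.65.243.0/28 clear@28
  - 10.85.210.208/28 clear@28
  - 10.85.210.0/24 clear@24
  + 86.65.240.0/20 (H2) depth=20
  + 86.64.0.0/12 (H2) depth=12
  - 86.64.0.0/12 clear@12
  + 0.0.0.0/0 (H0) depth=0
  + 80.224.0.0/12 (H2) depth=12
  ? 64.0.0.48  path d0:H0→d1:-→d2:H1→d3:-  best=H1
  ? 64.128.160.118  path d0:H0→d1:-→d2:H1→d3:-  best=H1
  + 8.0.0.0/5 (H1) depth=5
  + 10.85.210.0/24 (H2) depth=24
  + 86.65.240.0/20 (H0) depth=20
  + 86.65.243.0/25 (H2) depth=25
  - 0.0.0.0/0 clear@0
  + 10.85.128.0/17 (H0) depth=17

== LOOKUPS ==
["H1","H3","H3","H2","H3","H0","H3","H0","no-route","H2","H1","H1"]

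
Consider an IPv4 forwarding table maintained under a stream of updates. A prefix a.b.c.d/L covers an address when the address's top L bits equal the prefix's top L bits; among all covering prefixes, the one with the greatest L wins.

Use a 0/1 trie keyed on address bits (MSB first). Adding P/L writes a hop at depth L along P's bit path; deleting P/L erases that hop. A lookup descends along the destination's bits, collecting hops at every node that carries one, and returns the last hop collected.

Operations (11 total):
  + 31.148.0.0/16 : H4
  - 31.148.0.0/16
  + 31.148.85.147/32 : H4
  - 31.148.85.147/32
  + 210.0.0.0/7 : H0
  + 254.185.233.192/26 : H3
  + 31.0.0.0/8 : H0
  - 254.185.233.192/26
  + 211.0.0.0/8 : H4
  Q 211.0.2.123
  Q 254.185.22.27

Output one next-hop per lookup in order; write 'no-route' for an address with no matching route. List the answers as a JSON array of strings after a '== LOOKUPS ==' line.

Apply in order:
  add 31.148.0.0/16 -> H4 at depth 16
  - 31.148.0.0/16 clear@16
  add 31.148.85.147/32 -> H4 at depth 32
  - 31.148.85.147/32 clear@32
  add 210.0.0.0/7 -> H0 at depth 7
  add 254.185.233.192/26 -> H3 at depth 26
  add 31.0.0.0/8 -> H0 at depth 8
  - 254.185.233.192/26 clear@26
  add 211.0.0.0/8 -> H4 at depth 8
  Q 211.0.2.123: descend 11010011 ; hops seen [H0,H4] ; pick H4
  Q 254.185.22.27: descend 1111111010111001 ; hops seen [∅] ; pick no-route

== LOOKUPS ==
["H4","no-route"]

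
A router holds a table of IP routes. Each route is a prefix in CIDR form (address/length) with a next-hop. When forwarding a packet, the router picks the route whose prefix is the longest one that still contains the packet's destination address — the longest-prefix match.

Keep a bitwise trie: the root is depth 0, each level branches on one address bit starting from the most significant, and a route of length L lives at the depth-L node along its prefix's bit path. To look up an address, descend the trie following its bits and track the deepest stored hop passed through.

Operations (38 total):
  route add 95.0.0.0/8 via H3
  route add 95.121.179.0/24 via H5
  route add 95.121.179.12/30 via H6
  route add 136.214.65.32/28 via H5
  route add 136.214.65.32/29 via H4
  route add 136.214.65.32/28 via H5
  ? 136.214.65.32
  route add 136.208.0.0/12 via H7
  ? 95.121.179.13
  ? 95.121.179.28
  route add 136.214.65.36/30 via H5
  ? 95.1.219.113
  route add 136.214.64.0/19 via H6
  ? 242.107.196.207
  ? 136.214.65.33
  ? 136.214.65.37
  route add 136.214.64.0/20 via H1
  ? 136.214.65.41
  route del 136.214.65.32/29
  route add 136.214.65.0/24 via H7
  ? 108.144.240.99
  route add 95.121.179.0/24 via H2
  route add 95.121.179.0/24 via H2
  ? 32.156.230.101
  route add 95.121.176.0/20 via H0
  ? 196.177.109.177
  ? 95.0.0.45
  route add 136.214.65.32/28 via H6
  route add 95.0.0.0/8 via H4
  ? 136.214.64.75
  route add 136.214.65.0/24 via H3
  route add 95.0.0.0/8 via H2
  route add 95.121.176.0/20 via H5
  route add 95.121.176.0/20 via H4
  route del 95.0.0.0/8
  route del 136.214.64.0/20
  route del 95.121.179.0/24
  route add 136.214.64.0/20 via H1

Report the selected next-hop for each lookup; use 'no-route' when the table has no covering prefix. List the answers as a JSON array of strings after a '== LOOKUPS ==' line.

Apply in order:
  add 95.0.0.0/8 -> H3 at depth 8
  add 95.121.179.0/24 -> H5 at depth 24
  add 95.121.179.12/30 -> H6 at depth 30
  add 136.214.65.32/28 -> H5 at depth 28
  add 136.214.65.32/29 -> H4 at depth 29
  add 136.214.65.32/28 -> H5 at depth 28
  Q 136.214.65.32: descend 10001000110101100100000100100 ; hops seen [H5,H4] ; pick H4
  add 136.208.0.0/12 -> H7 at depth 12
  Q 95.121.179.13: descend 010111110111100110110011000011 ; hops seen [H3,H5,H6] ; pick H6
  Q 95.121.179.28: descend 010111110111100110110011000 ; hops seen [H3,H5] ; pick H5
  add 136.214.65.36/30 -> H5 at depth 30
  Q 95.1.219.113: descend 010111110 ; hops seen [H3] ; pick H3
  add 136.214.64.0/19 -> H6 at depth 19
  Q 242.107.196.207: descend 1 ; hops seen [∅] ; pick no-route
  Q 136.214.65.33: descend 10001000110101100100000100100 ; hops seen [H7,H6,H5,H4] ; pick H4
  Q 136.214.65.37: descend 100010001101011001000001001001 ; hops seen [H7,H6,H5,H4,H5] ; pick H5
  add 136.214.64.0/20 -> H1 at depth 20
  Q 136.214.65.41: descend 1000100011010110010000010010 ; hops seen [H7,H6,H1,H5] ; pick H5
  - 136.214.65.32/29 clear@29
  add 136.214.65.0/24 -> H7 at depth 24
  Q 108.144.240.99: descend 01 ; hops seen [∅] ; pick no-route
  add 95.121.179.0/24 -> H2 at depth 24
  add 95.121.179.0/24 -> H2 at depth 24
  Q 32.156.230.101: descend 0 ; hops seen [∅] ; pick no-route
  add 95.121.176.0/20 -> H0 at depth 20
  Q 196.177.109.177: descend 1 ; hops seen [∅] ; pick no-route
  Q 95.0.0.45: descend 010111110 ; hops seen [H3] ; pick H3
  add 136.214.65.32/28 -> H6 at depth 28
  add 95.0.0.0/8 -> H4 at depth 8
  Q 136.214.64.75: descend 10001000110101100100000 ; hops seen [H7,H6,H1] ; pick H1
  add 136.214.65.0/24 -> H3 at depth 24
  add 95.0.0.0/8 -> H2 at depth 8
  add 95.121.176.0/20 -> H5 at depth 20
  add 95.121.176.0/20 -> H4 at depth 20
  - 95.0.0.0/8 clear@8
  - 136.214.64.0/20 clear@20
  - 95.121.179.0/24 clear@24
  add 136.214.64.0/20 -> H1 at depth 20

== LOOKUPS ==
["H4","H6","H5","H3","no-route","H4","H5","H5","no-route","no-route","no-route","H3","H1"]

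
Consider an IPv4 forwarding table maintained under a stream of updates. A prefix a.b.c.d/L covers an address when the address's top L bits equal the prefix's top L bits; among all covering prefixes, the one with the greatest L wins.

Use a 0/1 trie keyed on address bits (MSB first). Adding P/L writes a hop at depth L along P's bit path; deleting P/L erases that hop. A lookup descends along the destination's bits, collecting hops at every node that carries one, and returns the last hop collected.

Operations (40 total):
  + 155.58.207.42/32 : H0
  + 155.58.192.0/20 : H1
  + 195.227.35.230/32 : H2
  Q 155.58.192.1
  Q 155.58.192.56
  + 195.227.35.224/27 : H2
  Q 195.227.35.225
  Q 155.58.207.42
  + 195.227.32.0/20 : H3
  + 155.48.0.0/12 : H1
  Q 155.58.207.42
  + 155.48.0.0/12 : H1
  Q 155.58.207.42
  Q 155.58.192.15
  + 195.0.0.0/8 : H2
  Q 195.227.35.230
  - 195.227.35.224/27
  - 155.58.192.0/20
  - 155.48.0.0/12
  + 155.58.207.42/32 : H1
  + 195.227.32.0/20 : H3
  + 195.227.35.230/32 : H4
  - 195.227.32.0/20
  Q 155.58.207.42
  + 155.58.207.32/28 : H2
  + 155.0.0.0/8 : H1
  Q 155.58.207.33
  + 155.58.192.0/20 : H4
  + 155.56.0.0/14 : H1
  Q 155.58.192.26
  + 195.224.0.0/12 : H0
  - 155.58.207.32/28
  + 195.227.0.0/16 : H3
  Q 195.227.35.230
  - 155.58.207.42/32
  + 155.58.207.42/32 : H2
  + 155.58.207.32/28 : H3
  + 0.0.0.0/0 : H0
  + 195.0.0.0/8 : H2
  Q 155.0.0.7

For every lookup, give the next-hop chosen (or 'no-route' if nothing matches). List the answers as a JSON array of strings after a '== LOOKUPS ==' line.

Apply in order:
  add 155.58.207.42/32 -> H0 at depth 32
  add 155.58.192.0/20 -> H1 at depth 20
  add 195.227.35.230/32 -> H2 at depth 32
  lookup 155.58.192.1: bits 10011011001110101100 walk d0:-→d1:-→d2:-→d3:-→d4:-→d5:-→d6:-→d7:-→d8:-→d9:-→d10:-→d11:-→d12:-→d13:-→d14:-→d15:-→d16:-→d17:-→d18:-→d19:-→d20:H1 -> H1
  lookup 155.58.192.56: bits 10011011001110101100 walk d0:-→d1:-→d2:-→d3:-→d4:-→d5:-→d6:-→d7:-→d8:-→d9:-→d10:-→d11:-→d12:-→d13:-→d14:-→d15:-→d16:-→d17:-→d18:-→d19:-→d20:H1 -> H1
  add 195.227.35.224/27 -> H2 at depth 27
  lookup 195.227.35.225: bits 11000011111000110010001111100 walk d0:-→d1:-→d2:-→d3:-→d4:-→d5:-→d6:-→d7:-→d8:-→d9:-→d10:-→d11:-→d12:-→d13:-→d14:-→d15:-→d16:-→d17:-→d18:-→d19:-→d20:-→d21:-→d22:-→d23:-→d24:-→d25:-→d26:-→d27:H2→d28:-→d29:- -> H2
  lookup 155.58.207.42: bits 10011011001110101100111100101010 walk d0:-→d1:-→d2:-→d3:-→d4:-→d5:-→d6:-→d7:-→d8:-→d9:-→d10:-→d11:-→d12:-→d13:-→d14:-→d15:-→d16:-→d17:-→d18:-→d19:-→d20:H1→d21:-→d22:-→d23:-→d24:-→d25:-→d26:-→d27:-→d28:-→d29:-→d30:-→d31:-→d32:H0 -> H0
  add 195.227.32.0/20 -> H3 at depth 20
  add 155.48.0.0/12 -> H1 at depth 12
  lookup 155.58.207.42: bits 10011011001110101100111100101010 walk d0:-→d1:-→d2:-→d3:-→d4:-→d5:-→d6:-→d7:-→d8:-→d9:-→d10:-→d11:-→d12:H1→d13:-→d14:-→d15:-→d16:-→d17:-→d18:-→d19:-→d20:H1→d21:-→d22:-→d23:-→d24:-→d25:-→d26:-→d27:-→d28:-→d29:-→d30:-→d31:-→d32:H0 -> H0
  add 155.48.0.0/12 -> H1 at depth 12
  lookup 155.58.207.42: bits 10011011001110101100111100101010 walk d0:-→d1:-→d2:-→d3:-→d4:-→d5:-→d6:-→d7:-→d8:-→d9:-→d10:-→d11:-→d12:H1→d13:-→d14:-→d15:-→d16:-→d17:-→d18:-→d19:-→d20:H1→d21:-→d22:-→d23:-→d24:-→d25:-→d26:-→d27:-→d28:-→d29:-→d30:-→d31:-→d32:H0 -> H0
  lookup 155.58.192.15: bits 10011011001110101100 walk d0:-→d1:-→d2:-→d3:-→d4:-→d5:-→d6:-→d7:-→d8:-→d9:-→d10:-→d11:-→d12:H1→d13:-→d14:-→d15:-→d16:-→d17:-→d18:-→d19:-→d20:H1 -> H1
  add 195.0.0.0/8 -> H2 at depth 8
  lookup 195.227.35.230: bits 11000011111000110010001111100110 walk d0:-→d1:-→d2:-→d3:-→d4:-→d5:-→d6:-→d7:-→d8:H2→d9:-→d10:-→d11:-→d12:-→d13:-→d14:-→d15:-→d16:-→d17:-→d18:-→d19:-→d20:H3→d21:-→d22:-→d23:-→d24:-→d25:-→d26:-→d27:H2→d28:-→d29:-→d30:-→d31:-→d32:H2 -> H2
  - 195.227.35.224/27 clear@27
  - 155.58.192.0/20 clear@20
  - 155.48.0.0/12 clear@12
  add 155.58.207.42/32 -> H1 at depth 32
  add 195.227.32.0/20 -> H3 at depth 20
  add 195.227.35.230/32 -> H4 at depth 32
  - 195.227.32.0/20 clear@20
  lookup 155.58.207.42: bits 10011011001110101100111100101010 walk d0:-→d1:-→d2:-→d3:-→d4:-→d5:-→d6:-→d7:-→d8:-→d9:-→d10:-→d11:-→d12:-→d13:-→d14:-→d15:-→d16:-→d17:-→d18:-→d19:-→d20:-→d21:-→d22:-→d23:-→d24:-→d25:-→d26:-→d27:-→d28:-→d29:-→d30:-→d31:-→d32:H1 -> H1
  add 155.58.207.32/28 -> H2 at depth 28
  add 155.0.0.0/8 -> H1 at depth 8
  lookup 155.58.207.33: bits 1001101100111010110011110010 walk d0:-→d1:-→d2:-→d3:-→d4:-→d5:-→d6:-→d7:-→d8:H1→d9:-→d10:-→d11:-→d12:-→d13:-→d14:-→d15:-→d16:-→d17:-→d18:-→d19:-→d20:-→d21:-→d22:-→d23:-→d24:-→d25:-→d26:-→d27:-→d28:H2 -> H2
  add 155.58.192.0/20 -> H4 at depth 20
  add 155.56.0.0/14 -> H1 at depth 14
  lookup 155.58.192.26: bits 10011011001110101100 walk d0:-→d1:-→d2:-→d3:-→d4:-→d5:-→d6:-→d7:-→d8:H1→d9:-→d10:-→d11:-→d12:-→d13:-→d14:H1→d15:-→d16:-→d17:-→d18:-→d19:-→d20:H4 -> H4
  add 195.224.0.0/12 -> H0 at depth 12
  - 155.58.207.32/28 clear@28
  add 195.227.0.0/16 -> H3 at depth 16
  lookup 195.227.35.230: bits 11000011111000110010001111100110 walk d0:-→d1:-→d2:-→d3:-→d4:-→d5:-→d6:-→d7:-→d8:H2→d9:-→d10:-→d11:-→d12:H0→d13:-→d14:-→d15:-→d16:H3→d17:-→d18:-→d19:-→d20:-→d21:-→d22:-→d23:-→d24:-→d25:-→d26:-→d27:-→d28:-→d29:-→d30:-→d31:-→d32:H4 -> H4
  - 155.58.207.42/32 clear@32
  add 155.58.207.42/32 -> H2 at depth 32
  add 155.58.207.32/28 -> H3 at depth 28
  add 0.0.0.0/0 -> H0 at depth 0
  add 195.0.0.0/8 -> H2 at depth 8
  lookup 155.0.0.7: bits 1001101100 walk d0:H0→d1:-→d2:-→d3:-→d4:-→d5:-→d6:-→d7:-→d8:H1→d9:-→d10:- -> H1

== LOOKUPS ==
["H1","H1","H2","H0","H0","H0","H1","H2","H1","H2","H4","H4","H1"]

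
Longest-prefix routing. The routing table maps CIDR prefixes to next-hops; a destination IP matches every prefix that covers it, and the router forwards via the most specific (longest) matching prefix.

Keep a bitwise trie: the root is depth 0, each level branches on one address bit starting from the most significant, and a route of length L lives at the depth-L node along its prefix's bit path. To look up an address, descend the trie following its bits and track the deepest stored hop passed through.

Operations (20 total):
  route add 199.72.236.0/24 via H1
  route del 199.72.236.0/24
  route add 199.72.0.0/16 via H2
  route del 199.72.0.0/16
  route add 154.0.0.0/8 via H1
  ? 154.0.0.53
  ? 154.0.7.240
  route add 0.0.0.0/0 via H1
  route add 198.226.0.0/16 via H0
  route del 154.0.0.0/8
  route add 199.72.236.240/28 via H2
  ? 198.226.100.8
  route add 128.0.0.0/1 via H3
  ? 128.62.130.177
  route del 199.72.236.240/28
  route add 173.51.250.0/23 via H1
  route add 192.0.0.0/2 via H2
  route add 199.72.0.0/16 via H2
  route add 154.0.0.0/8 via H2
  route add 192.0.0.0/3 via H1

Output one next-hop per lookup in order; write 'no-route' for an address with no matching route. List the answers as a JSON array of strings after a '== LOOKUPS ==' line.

Apply in order:
  add 199.72.236.0/24 -> H1 at depth 24
  del 199.72.236.0/24 (clear depth 24)
  add 199.72.0.0/16 -> H2 at depth 16
  del 199.72.0.0/16 (clear depth 16)
  add 154.0.0.0/8 -> H1 at depth 8
  lookup 154.0.0.53: bits 10011010 walk d0:-→d1:-→d2:-→d3:-→d4:-→d5:-→d6:-→d7:-→d8:H1 -> H1
  lookup 154.0.7.240: bits 10011010 walk d0:-→d1:-→d2:-→d3:-→d4:-→d5:-→d6:-→d7:-→d8:H1 -> H1
  add 0.0.0.0/0 -> H1 at depth 0
  add 198.226.0.0/16 -> H0 at depth 16
  del 154.0.0.0/8 (clear depth 8)
  add 199.72.236.240/28 -> H2 at depth 28
  lookup 198.226.100.8: bits 1100011011100010 walk d0:H1→d1:-→d2:-→d3:-→d4:-→d5:-→d6:-→d7:-→d8:-→d9:-→d10:-→d11:-→d12:-→d13:-→d14:-→d15:-→d16:H0 -> H0
  add 128.0.0.0/1 -> H3 at depth 1
  lookup 128.62.130.177: bits 100 walk d0:H1→d1:H3→d2:-→d3:- -> H3
  del 199.72.236.240/28 (clear depth 28)
  add 173.51.250.0/23 -> H1 at depth 23
  add 192.0.0.0/2 -> H2 at depth 2
  add 199.72.0.0/16 -> H2 at depth 16
  add 154.0.0.0/8 -> H2 at depth 8
  add 192.0.0.0/3 -> H1 at depth 3

== LOOKUPS ==
["H1","H1","H0","H3"]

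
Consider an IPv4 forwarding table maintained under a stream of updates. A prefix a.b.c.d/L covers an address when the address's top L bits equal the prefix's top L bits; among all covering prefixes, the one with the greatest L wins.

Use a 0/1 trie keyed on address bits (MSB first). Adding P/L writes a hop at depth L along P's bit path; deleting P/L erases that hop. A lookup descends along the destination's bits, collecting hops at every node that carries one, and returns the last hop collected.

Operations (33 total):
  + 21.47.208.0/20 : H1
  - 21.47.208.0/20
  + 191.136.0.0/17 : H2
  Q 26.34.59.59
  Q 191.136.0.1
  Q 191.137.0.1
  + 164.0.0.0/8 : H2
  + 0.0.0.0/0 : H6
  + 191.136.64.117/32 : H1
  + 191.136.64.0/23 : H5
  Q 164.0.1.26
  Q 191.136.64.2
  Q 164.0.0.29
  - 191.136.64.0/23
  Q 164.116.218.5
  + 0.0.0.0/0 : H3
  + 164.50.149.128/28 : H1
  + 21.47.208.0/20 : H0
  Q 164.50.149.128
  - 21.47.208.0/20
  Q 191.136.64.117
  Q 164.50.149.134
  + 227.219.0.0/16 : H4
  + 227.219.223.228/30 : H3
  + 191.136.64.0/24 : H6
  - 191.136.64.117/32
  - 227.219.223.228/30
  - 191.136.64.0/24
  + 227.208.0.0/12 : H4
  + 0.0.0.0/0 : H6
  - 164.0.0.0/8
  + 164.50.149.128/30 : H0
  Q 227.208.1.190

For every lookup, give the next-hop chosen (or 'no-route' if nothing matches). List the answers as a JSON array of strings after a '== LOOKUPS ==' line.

Trace:
  + 21.47.208.0/20 (H1) depth=20
  - 21.47.208.0/20 clear@20
  + 191.136.0.0/17 (H2) depth=17
  Q 26.34.59.59: descend 0001 ; hops seen [∅] ; pick no-route
  Q 191.136.0.1: descend 10111111100010000 ; hops seen [H2] ; pick H2
  Q 191.137.0.1: descend 101111111000100 ; hops seen [∅] ; pick no-route
  + 164.0.0.0/8 (H2) depth=8
  + 0.0.0.0/0 (H6) depth=0
  + 191.136.64.117/32 (H1) depth=32
  + 191.136.64.0/23 (H5) depth=23
  Q 164.0.1.26: descend 10100100 ; hops seen [H6,H2] ; pick H2
  Q 191.136.64.2: descend 1011111110001000010000000 ; hops seen [H6,H2,H5] ; pick H5
  Q 164.0.0.29: descend 10100100 ; hops seen [H6,H2] ; pick H2
  - 191.136.64.0/23 clear@23
  Q 164.116.218.5: descend 10100100 ; hops seen [H6,H2] ; pick H2
  + 0.0.0.0/0 (H3) depth=0
  + 164.50.149.128/28 (H1) depth=28
  + 21.47.208.0/20 (H0) depth=20
  Q 164.50.149.128: descend 1010010000110010100101011000 ; hops seen [H3,H2,H1] ; pick H1
  - 21.47.208.0/20 clear@20
  Q 191.136.64.117: descend 10111111100010000100000001110101 ; hops seen [H3,H2,H1] ; pick H1
  Q 164.50.149.134: descend 1010010000110010100101011000 ; hops seen [H3,H2,H1] ; pick H1
  + 227.219.0.0/16 (H4) depth=16
  + 227.219.223.228/30 (H3) depth=30
  + 191.136.64.0/24 (H6) depth=24
  - 191.136.64.117/32 clear@32
  - 227.219.223.228/30 clear@30
  - 191.136.64.0/24 clear@24
  + 227.208.0.0/12 (H4) depth=12
  + 0.0.0.0/0 (H6) depth=0
  - 164.0.0.0/8 clear@8
  + 164.50.149.128/30 (H0) depth=30
  Q 227.208.1.190: descend 111000111101 ; hops seen [H6,H4] ; pick H4

== LOOKUPS ==
["no-route","H2","no-route","H2","H5","H2","H2","H1","H1","H1","H4"]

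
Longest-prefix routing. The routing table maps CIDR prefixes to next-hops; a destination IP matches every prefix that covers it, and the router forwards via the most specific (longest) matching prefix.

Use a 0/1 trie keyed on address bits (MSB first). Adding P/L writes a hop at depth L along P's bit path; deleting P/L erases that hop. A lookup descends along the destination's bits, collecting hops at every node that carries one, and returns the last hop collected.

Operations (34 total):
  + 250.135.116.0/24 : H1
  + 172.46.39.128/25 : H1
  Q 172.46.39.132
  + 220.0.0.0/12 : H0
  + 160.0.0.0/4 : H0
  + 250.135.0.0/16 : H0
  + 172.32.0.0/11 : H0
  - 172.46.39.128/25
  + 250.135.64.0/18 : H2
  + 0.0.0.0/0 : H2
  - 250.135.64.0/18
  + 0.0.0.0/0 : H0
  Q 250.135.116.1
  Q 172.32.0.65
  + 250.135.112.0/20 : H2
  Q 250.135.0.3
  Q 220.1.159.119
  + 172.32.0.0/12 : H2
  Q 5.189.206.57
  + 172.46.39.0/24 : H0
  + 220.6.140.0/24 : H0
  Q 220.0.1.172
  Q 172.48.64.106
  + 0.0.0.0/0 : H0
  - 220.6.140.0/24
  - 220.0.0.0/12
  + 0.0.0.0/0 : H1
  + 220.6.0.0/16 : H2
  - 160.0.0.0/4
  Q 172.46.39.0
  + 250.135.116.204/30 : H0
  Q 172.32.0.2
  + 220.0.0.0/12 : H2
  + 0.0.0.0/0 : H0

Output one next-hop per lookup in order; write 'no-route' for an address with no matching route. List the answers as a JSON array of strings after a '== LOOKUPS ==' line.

Trace:
  add 250.135.116.0/24 -> H1 at depth 24
  add 172.46.39.128/25 -> H1 at depth 25
  ? 172.46.39.132  path d0:-→d1:-→d2:-→d3:-→d4:-→d5:-→d6:-→d7:-→d8:-→d9:-→d10:-→d11:-→d12:-→d13:-→d14:-→d15:-→d16:-→d17:-→d18:-→d19:-→d20:-→d21:-→d22:-→d23:-→d24:-→d25:H1  best=H1
  add 220.0.0.0/12 -> H0 at depth 12
  add 160.0.0.0/4 -> H0 at depth 4
  add 250.135.0.0/16 -> H0 at depth 16
  add 172.32.0.0/11 -> H0 at depth 11
  - 172.46.39.128/25 clear@25
  add 250.135.64.0/18 -> H2 at depth 18
  add 0.0.0.0/0 -> H2 at depth 0
  - 250.135.64.0/18 clear@18
  add 0.0.0.0/0 -> H0 at depth 0
  ? 250.135.116.1  path d0:H0→d1:-→d2:-→d3:-→d4:-→d5:-→d6:-→d7:-→d8:-→d9:-→d10:-→d11:-→d12:-→d13:-→d14:-→d15:-→d16:H0→d17:-→d18:-→d19:-→d20:-→d21:-→d22:-→d23:-→d24:H1  best=H1
  ? 172.32.0.65  path d0:H0→d1:-→d2:-→d3:-→d4:H0→d5:-→d6:-→d7:-→d8:-→d9:-→d10:-→d11:H0→d12:-  best=H0
  add 250.135.112.0/20 -> H2 at depth 20
  ? 250.135.0.3  path d0:H0→d1:-→d2:-→d3:-→d4:-→d5:-→d6:-→d7:-→d8:-→d9:-→d10:-→d11:-→d12:-→d13:-→d14:-→d15:-→d16:H0→d17:-  best=H0
  ? 220.1.159.119  path d0:H0→d1:-→d2:-→d3:-→d4:-→d5:-→d6:-→d7:-→d8:-→d9:-→d10:-→d11:-→d12:H0  best=H0
  add 172.32.0.0/12 -> H2 at depth 12
  ? 5.189.206.57  path d0:H0  best=H0
  add 172.46.39.0/24 -> H0 at depth 24
  add 220.6.140.0/24 -> H0 at depth 24
  ? 220.0.1.172  path d0:H0→d1:-→d2:-→d3:-→d4:-→d5:-→d6:-→d7:-→d8:-→d9:-→d10:-→d11:-→d12:H0→d13:-  best=H0
  ? 172.48.64.106  path d0:H0→d1:-→d2:-→d3:-→d4:H0→d5:-→d6:-→d7:-→d8:-→d9:-→d10:-→d11:H0  best=H0
  add 0.0.0.0/0 -> H0 at depth 0
  - 220.6.140.0/24 clear@24
  - 220.0.0.0/12 clear@12
  add 0.0.0.0/0 -> H1 at depth 0
  add 220.6.0.0/16 -> H2 at depth 16
  - 160.0.0.0/4 clear@4
  ? 172.46.39.0  path d0:H1→d1:-→d2:-→d3:-→d4:-→d5:-→d6:-→d7:-→d8:-→d9:-→d10:-→d11:H0→d12:H2→d13:-→d14:-→d15:-→d16:-→d17:-→d18:-→d19:-→d20:-→d21:-→d22:-→d23:-→d24:H0  best=H0
  add 250.135.116.204/30 -> H0 at depth 30
  ? 172.32.0.2  path d0:H1→d1:-→d2:-→d3:-→d4:-→d5:-→d6:-→d7:-→d8:-→d9:-→d10:-→d11:H0→d12:H2  best=H2
  add 220.0.0.0/12 -> H2 at depth 12
  add 0.0.0.0/0 -> H0 at depth 0

== LOOKUPS ==
["H1","H1","H0","H0","H0","H0","H0","H0","H0","H2"]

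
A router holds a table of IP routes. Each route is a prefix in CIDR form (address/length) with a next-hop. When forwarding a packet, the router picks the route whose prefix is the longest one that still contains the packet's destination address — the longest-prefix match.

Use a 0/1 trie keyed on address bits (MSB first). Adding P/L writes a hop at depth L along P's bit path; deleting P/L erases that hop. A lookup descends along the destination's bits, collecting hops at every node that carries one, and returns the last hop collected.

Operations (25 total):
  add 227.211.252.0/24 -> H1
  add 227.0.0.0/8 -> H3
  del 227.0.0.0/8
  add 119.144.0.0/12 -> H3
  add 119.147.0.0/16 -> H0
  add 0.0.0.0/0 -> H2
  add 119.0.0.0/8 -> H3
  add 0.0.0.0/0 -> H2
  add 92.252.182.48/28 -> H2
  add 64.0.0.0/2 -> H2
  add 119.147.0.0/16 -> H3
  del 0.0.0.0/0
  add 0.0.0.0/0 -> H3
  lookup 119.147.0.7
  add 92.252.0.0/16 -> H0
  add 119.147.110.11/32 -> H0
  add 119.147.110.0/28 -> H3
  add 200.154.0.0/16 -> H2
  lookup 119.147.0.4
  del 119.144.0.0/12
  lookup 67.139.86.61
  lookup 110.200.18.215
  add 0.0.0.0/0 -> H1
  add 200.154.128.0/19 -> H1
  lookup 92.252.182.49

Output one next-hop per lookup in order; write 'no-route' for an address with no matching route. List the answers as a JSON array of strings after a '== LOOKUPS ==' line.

Apply in order:
  + 227.211.252.0/24 (H1) depth=24
  + 227.0.0.0/8 (H3) depth=8
  - 227.0.0.0/8 clear@8
  + 119.144.0.0/12 (H3) depth=12
  + 119.147.0.0/16 (H0) depth=16
  + 0.0.0.0/0 (H2) depth=0
  + 119.0.0.0/8 (H3) depth=8
  + 0.0.0.0/0 (H2) depth=0
  + 92.252.182.48/28 (H2) depth=28
  + 64.0.0.0/2 (H2) depth=2
  + 119.147.0.0/16 (H3) depth=16
  - 0.0.0.0/0 clear@0
  + 0.0.0.0/0 (H3) depth=0
  ? 119.147.0.7  path d0:H3→d1:-→d2:H2→d3:-→d4:-→d5:-→d6:-→d7:-→d8:H3→d9:-→d10:-→d11:-→d12:H3→d13:-→d14:-→d15:-→d16:H3  best=H3
  + 92.252.0.0/16 (H0) depth=16
  + 119.147.110.11/32 (H0) depth=32
  + 119.147.110.0/28 (H3) depth=28
  + 200.154.0.0/16 (H2) depth=16
  ? 119.147.0.4  path d0:H3→d1:-→d2:H2→d3:-→d4:-→d5:-→d6:-→d7:-→d8:H3→d9:-→d10:-→d11:-→d12:H3→d13:-→d14:-→d15:-→d16:H3→d17:-  best=H3
  - 119.144.0.0/12 clear@12
  ? 67.139.86.61  path d0:H3→d1:-→d2:H2→d3:-  best=H2
  ? 110.200.18.215  path d0:H3→d1:-→d2:H2→d3:-  best=H2
  + 0.0.0.0/0 (H1) depth=0
  + 200.154.128.0/19 (H1) depth=19
  ? 92.252.182.49  path d0:H1→d1:-→d2:H2→d3:-→d4:-→d5:-→d6:-→d7:-→d8:-→d9:-→d10:-→d11:-→d12:-→d13:-→d14:-→d15:-→d16:H0→d17:-→d18:-→d19:-→d20:-→d21:-→d22:-→d23:-→d24:-→d25:-→d26:-→d27:-→d28:H2  best=H2

== LOOKUPS ==
["H3","H3","H2","H2","H2"]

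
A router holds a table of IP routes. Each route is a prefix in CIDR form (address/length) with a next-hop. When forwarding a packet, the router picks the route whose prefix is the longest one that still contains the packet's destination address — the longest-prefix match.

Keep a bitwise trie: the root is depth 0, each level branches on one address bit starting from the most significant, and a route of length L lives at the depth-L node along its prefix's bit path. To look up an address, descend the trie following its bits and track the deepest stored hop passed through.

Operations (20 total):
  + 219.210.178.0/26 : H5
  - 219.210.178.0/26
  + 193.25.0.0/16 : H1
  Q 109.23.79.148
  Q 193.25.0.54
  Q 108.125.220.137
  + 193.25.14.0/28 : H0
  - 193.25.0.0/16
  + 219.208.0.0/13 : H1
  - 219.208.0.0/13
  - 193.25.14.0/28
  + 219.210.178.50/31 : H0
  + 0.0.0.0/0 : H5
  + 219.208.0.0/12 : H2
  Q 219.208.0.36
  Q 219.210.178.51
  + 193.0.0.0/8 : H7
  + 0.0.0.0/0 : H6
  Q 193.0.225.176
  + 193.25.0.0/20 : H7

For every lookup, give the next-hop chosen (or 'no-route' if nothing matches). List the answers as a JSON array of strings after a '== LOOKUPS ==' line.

Apply in order:
  add 219.210.178.0/26 -> H5 at depth 26
  del 219.210.178.0/26 (clear depth 26)
  add 193.25.0.0/16 -> H1 at depth 16
  lookup 109.23.79.148: bits ε walk d0:- -> no-route
  lookup 193.25.0.54: bits 1100000100011001 walk d0:-→d1:-→d2:-→d3:-→d4:-→d5:-→d6:-→d7:-→d8:-→d9:-→d10:-→d11:-→d12:-→d13:-→d14:-→d15:-→d16:H1 -> H1
  lookup 108.125.220.137: bits ε walk d0:- -> no-route
  add 193.25.14.0/28 -> H0 at depth 28
  del 193.25.0.0/16 (clear depth 16)
  add 219.208.0.0/13 -> H1 at depth 13
  del 219.208.0.0/13 (clear depth 13)
  del 193.25.14.0/28 (clear depth 28)
  add 219.210.178.50/31 -> H0 at depth 31
  add 0.0.0.0/0 -> H5 at depth 0
  add 219.208.0.0/12 -> H2 at depth 12
  lookup 219.208.0.36: bits 11011011110100 walk d0:H5→d1:-→d2:-→d3:-→d4:-→d5:-→d6:-→d7:-→d8:-→d9:-→d10:-→d11:-→d12:H2→d13:-→d14:- -> H2
  lookup 219.210.178.51: bits 1101101111010010101100100011001 walk d0:H5→d1:-→d2:-→d3:-→d4:-→d5:-→d6:-→d7:-→d8:-→d9:-→d10:-→d11:-→d12:H2→d13:-→d14:-→d15:-→d16:-→d17:-→d18:-→d19:-→d20:-→d21:-→d22:-→d23:-→d24:-→d25:-→d26:-→d27:-→d28:-→d29:-→d30:-→d31:H0 -> H0
  add 193.0.0.0/8 -> H7 at depth 8
  add 0.0.0.0/0 -> H6 at depth 0
  lookup 193.0.225.176: bits 11000001000 walk d0:H6→d1:-→d2:-→d3:-→d4:-→d5:-→d6:-→d7:-→d8:H7→d9:-→d10:-→d11:- -> H7
  add 193.25.0.0/20 -> H7 at depth 20

== LOOKUPS ==
["no-route","H1","no-route","H2","H0","H7"]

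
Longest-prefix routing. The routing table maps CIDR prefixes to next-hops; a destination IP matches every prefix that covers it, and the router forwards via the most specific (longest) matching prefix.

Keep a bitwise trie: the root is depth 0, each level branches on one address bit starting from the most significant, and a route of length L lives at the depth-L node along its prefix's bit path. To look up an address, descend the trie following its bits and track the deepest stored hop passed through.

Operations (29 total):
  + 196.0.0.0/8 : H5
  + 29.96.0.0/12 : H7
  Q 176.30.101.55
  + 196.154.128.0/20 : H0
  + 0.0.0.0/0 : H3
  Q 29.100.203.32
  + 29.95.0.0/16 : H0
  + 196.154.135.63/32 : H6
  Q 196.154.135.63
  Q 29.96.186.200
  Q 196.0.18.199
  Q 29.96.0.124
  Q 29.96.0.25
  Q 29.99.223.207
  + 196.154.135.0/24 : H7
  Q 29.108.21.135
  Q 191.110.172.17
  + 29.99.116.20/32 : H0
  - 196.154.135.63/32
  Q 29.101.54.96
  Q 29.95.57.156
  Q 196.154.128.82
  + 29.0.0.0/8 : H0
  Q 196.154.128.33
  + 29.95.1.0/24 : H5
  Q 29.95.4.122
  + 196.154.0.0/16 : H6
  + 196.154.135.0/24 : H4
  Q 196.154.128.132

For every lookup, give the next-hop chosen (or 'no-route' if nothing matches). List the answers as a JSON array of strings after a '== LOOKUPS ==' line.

Apply in order:
  + 196.0.0.0/8 (H5) depth=8
  + 29.96.0.0/12 (H7) depth=12
  Q 176.30.101.55: descend 1 ; hops seen [∅] ; pick no-route
  + 196.154.128.0/20 (H0) depth=20
  + 0.0.0.0/0 (H3) depth=0
  Q 29.100.203.32: descend 000111010110 ; hops seen [H3,H7] ; pick H7
  + 29.95.0.0/16 (H0) depth=16
  + 196.154.135.63/32 (H6) depth=32
  Q 196.154.135.63: descend 11000100100110101000011100111111 ; hops seen [H3,H5,H0,H6] ; pick H6
  Q 29.96.186.200: descend 000111010110 ; hops seen [H3,H7] ; pick H7
  Q 196.0.18.199: descend 11000100 ; hops seen [H3,H5] ; pick H5
  Q 29.96.0.124: descend 000111010110 ; hops seen [H3,H7] ; pick H7
  Q 29.96.0.25: descend 000111010110 ; hops seen [H3,H7] ; pick H7
  Q 29.99.223.207: descend 000111010110 ; hops seen [H3,H7] ; pick H7
  + 196.154.135.0/24 (H7) depth=24
  Q 29.108.21.135: descend 000111010110 ; hops seen [H3,H7] ; pick H7
  Q 191.110.172.17: descend 1 ; hops seen [H3] ; pick H3
  + 29.99.116.20/32 (H0) depth=32
  - 196.154.135.63/32 clear@32
  Q 29.101.54.96: descend 0001110101100 ; hops seen [H3,H7] ; pick H7
  Q 29.95.57.156: descend 0001110101011111 ; hops seen [H3,H0] ; pick H0
  Q 196.154.128.82: descend 110001001001101010000 ; hops seen [H3,H5,H0] ; pick H0
  + 29.0.0.0/8 (H0) depth=8
  Q 196.154.128.33: descend 110001001001101010000 ; hops seen [H3,H5,H0] ; pick H0
  + 29.95.1.0/24 (H5) depth=24
  Q 29.95.4.122: descend 000111010101111100000 ; hops seen [H3,H0,H0] ; pick H0
  + 196.154.0.0/16 (H6) depth=16
  + 196.154.135.0/24 (H4) depth=24
  Q 196.154.128.132: descend 110001001001101010000 ; hops seen [H3,H5,H6,H0] ; pick H0

== LOOKUPS ==
["no-route","H7","H6","H7","H5","H7","H7","H7","H7","H3","H7","H0","H0","H0","H0","H0"]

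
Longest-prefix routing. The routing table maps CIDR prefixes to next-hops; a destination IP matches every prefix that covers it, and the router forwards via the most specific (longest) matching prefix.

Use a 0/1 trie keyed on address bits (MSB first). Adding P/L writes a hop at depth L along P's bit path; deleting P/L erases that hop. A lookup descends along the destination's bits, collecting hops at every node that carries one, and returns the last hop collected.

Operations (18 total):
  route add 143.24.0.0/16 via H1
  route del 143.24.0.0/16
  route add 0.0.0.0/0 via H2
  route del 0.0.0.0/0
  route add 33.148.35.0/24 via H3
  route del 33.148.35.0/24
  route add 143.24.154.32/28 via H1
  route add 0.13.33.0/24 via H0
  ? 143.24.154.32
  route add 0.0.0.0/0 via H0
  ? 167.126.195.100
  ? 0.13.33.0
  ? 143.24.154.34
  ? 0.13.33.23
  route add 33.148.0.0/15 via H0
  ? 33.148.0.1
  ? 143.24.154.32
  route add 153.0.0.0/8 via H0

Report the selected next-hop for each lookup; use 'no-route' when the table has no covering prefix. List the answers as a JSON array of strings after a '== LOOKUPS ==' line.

Trace:
  + 143.24.0.0/16 (H1) depth=16
  - 143.24.0.0/16 clear@16
  + 0.0.0.0/0 (H2) depth=0
  - 0.0.0.0/0 clear@0
  + 33.148.35.0/24 (H3) depth=24
  - 33.148.35.0/24 clear@24
  + 143.24.154.32/28 (H1) depth=28
  + 0.13.33.0/24 (H0) depth=24
  ? 143.24.154.32  path d0:-→d1:-→d2:-→d3:-→d4:-→d5:-→d6:-→d7:-→d8:-→d9:-→d10:-→d11:-→d12:-→d13:-→d14:-→d15:-→d16:-→d17:-→d18:-→d19:-→d20:-→d21:-→d22:-→d23:-→d24:-→d25:-→d26:-→d27:-→d28:H1  best=H1
  + 0.0.0.0/0 (H0) depth=0
  ? 167.126.195.100  path d0:H0→d1:-→d2:-  best=H0
  ? 0.13.33.0  path d0:H0→d1:-→d2:-→d3:-→d4:-→d5:-→d6:-→d7:-→d8:-→d9:-→d10:-→d11:-→d12:-→d13:-→d14:-→d15:-→d16:-→d17:-→d18:-→d19:-→d20:-→d21:-→d22:-→d23:-→d24:H0  best=H0
  ? 143.24.154.34  path d0:H0→d1:-→d2:-→d3:-→d4:-→d5:-→d6:-→d7:-→d8:-→d9:-→d10:-→d11:-→d12:-→d13:-→d14:-→d15:-→d16:-→d17:-→d18:-→d19:-→d20:-→d21:-→d22:-→d23:-→d24:-→d25:-→d26:-→d27:-→d28:H1  best=H1
  ? 0.13.33.23  path d0:H0→d1:-→d2:-→d3:-→d4:-→d5:-→d6:-→d7:-→d8:-→d9:-→d10:-→d11:-→d12:-→d13:-→d14:-→d15:-→d16:-→d17:-→d18:-→d19:-→d20:-→d21:-→d22:-→d23:-→d24:H0  best=H0
  + 33.148.0.0/15 (H0) depth=15
  ? 33.148.0.1  path d0:H0→d1:-→d2:-→d3:-→d4:-→d5:-→d6:-→d7:-→d8:-→d9:-→d10:-→d11:-→d12:-→d13:-→d14:-→d15:H0→d16:-→d17:-→d18:-  best=H0
  ? 143.24.154.32  path d0:H0→d1:-→d2:-→d3:-→d4:-→d5:-→d6:-→d7:-→d8:-→d9:-→d10:-→d11:-→d12:-→d13:-→d14:-→d15:-→d16:-→d17:-→d18:-→d19:-→d20:-→d21:-→d22:-→d23:-→d24:-→d25:-→d26:-→d27:-→d28:H1  best=H1
  + 153.0.0.0/8 (H0) depth=8

== LOOKUPS ==
["H1","H0","H0","H1","H0","H0","H1"]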